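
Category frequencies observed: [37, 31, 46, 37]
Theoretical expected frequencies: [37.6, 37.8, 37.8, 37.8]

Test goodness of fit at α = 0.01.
Chi-square goodness of fit test:
H₀: observed counts match expected distribution
H₁: observed counts differ from expected distribution
df = k - 1 = 3
χ² = Σ(O - E)²/E
   = (37 - 37.6)²/37.6 + (31 - 37.8)²/37.8 + (46 - 37.8)²/37.8 + (37 - 37.8)²/37.8
   = 0.010 + 1.223 + 1.779 + 0.017
   = 3.03
p-value = 0.3872

Since p-value > α = 0.01, we fail to reject H₀.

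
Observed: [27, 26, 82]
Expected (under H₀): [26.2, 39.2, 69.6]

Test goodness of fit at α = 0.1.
Chi-square goodness of fit test:
H₀: observed counts match expected distribution
H₁: observed counts differ from expected distribution
df = k - 1 = 2
χ² = Σ(O - E)²/E
   = (27 - 26.2)²/26.2 + (26 - 39.2)²/39.2 + (82 - 69.6)²/69.6
   = 0.024 + 4.445 + 2.209
   = 6.68
p-value = 0.0355

Since p-value < α = 0.1, we reject H₀.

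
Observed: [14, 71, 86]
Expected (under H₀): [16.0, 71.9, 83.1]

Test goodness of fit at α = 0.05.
Chi-square goodness of fit test:
H₀: observed counts match expected distribution
H₁: observed counts differ from expected distribution
df = k - 1 = 2
χ² = Σ(O - E)²/E
   = (14 - 16.0)²/16.0 + (71 - 71.9)²/71.9 + (86 - 83.1)²/83.1
   = 0.250 + 0.011 + 0.101
   = 0.36
p-value = 0.8342

Since p-value > α = 0.05, we fail to reject H₀.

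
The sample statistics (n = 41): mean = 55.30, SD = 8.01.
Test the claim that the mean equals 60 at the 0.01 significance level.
One-sample t-test:
H₀: μ = 60
H₁: μ ≠ 60
df = n - 1 = 40
t = (x̄ - μ₀) / (s/√n) = (55.30 - 60) / (8.01/√41) = -3.757
p-value = 0.0005

Since p-value < α = 0.01, we reject H₀.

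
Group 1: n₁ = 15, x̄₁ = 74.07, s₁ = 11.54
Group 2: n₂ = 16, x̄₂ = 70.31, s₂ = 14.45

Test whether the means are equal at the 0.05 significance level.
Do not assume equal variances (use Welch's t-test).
Welch's two-sample t-test:
H₀: μ₁ = μ₂
H₁: μ₁ ≠ μ₂
s₁²/n₁ = 11.54²/15 = 8.8781,  s₂²/n₂ = 14.45²/16 = 13.0502
SE = √(s₁²/n₁ + s₂²/n₂) = √(8.8781 + 13.0502) = 4.6828
df (Welch-Satterthwaite) = (s₁²/n₁ + s₂²/n₂)² / [(s₁²/n₁)²/(n₁-1) + (s₂²/n₂)²/(n₂-1)] ≈ 28.31
t = (x̄₁ - x̄₂) / SE = (74.07 - 70.31) / 4.6828 = 3.76 / 4.6828 = 0.803
p-value = 0.4287

Since p-value > α = 0.05, we fail to reject H₀.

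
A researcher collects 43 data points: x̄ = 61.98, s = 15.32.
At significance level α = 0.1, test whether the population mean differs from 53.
One-sample t-test:
H₀: μ = 53
H₁: μ ≠ 53
df = n - 1 = 42
t = (x̄ - μ₀) / (s/√n) = (61.98 - 53) / (15.32/√43) = 3.844
p-value = 0.0004

Since p-value < α = 0.1, we reject H₀.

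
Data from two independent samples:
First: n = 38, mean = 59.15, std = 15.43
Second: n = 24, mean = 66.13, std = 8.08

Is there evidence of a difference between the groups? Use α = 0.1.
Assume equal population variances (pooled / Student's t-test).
Student's two-sample t-test (equal variances):
H₀: μ₁ = μ₂
H₁: μ₁ ≠ μ₂
df = n₁ + n₂ - 2 = 60
Pooled variance s_p² = [(n₁-1)s₁² + (n₂-1)s₂²] / (n₁ + n₂ - 2) = [(37)(15.43²) + (23)(8.08²)] / 60 = 171.8455
SE = √(s_p²(1/n₁ + 1/n₂)) = √(171.8455 × (1/38 + 1/24)) = 3.4180
t = (x̄₁ - x̄₂) / SE = (59.15 - 66.13) / 3.4180 = -6.98 / 3.4180 = -2.042
p-value = 0.0455

Since p-value < α = 0.1, we reject H₀.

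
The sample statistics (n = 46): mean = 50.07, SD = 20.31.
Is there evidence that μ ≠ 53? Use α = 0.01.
One-sample t-test:
H₀: μ = 53
H₁: μ ≠ 53
df = n - 1 = 45
t = (x̄ - μ₀) / (s/√n) = (50.07 - 53) / (20.31/√46) = -0.978
p-value = 0.3331

Since p-value > α = 0.01, we fail to reject H₀.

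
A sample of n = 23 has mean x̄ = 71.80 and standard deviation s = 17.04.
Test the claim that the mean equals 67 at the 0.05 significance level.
One-sample t-test:
H₀: μ = 67
H₁: μ ≠ 67
df = n - 1 = 22
t = (x̄ - μ₀) / (s/√n) = (71.80 - 67) / (17.04/√23) = 1.351
p-value = 0.1904

Since p-value > α = 0.05, we fail to reject H₀.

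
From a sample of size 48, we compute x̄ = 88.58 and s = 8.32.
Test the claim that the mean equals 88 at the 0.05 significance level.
One-sample t-test:
H₀: μ = 88
H₁: μ ≠ 88
df = n - 1 = 47
t = (x̄ - μ₀) / (s/√n) = (88.58 - 88) / (8.32/√48) = 0.483
p-value = 0.6314

Since p-value > α = 0.05, we fail to reject H₀.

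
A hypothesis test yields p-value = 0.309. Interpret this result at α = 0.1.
Since p = 0.309 > α = 0.1, fail to reject H₀.
There is insufficient evidence to reject the null hypothesis; the result is not statistically significant at the 0.1 level.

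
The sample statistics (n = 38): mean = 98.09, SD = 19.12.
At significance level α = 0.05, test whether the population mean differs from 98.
One-sample t-test:
H₀: μ = 98
H₁: μ ≠ 98
df = n - 1 = 37
t = (x̄ - μ₀) / (s/√n) = (98.09 - 98) / (19.12/√38) = 0.029
p-value = 0.9770

Since p-value > α = 0.05, we fail to reject H₀.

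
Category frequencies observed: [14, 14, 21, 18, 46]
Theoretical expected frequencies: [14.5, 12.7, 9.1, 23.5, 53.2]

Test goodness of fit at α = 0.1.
Chi-square goodness of fit test:
H₀: observed counts match expected distribution
H₁: observed counts differ from expected distribution
df = k - 1 = 4
χ² = Σ(O - E)²/E
   = (14 - 14.5)²/14.5 + (14 - 12.7)²/12.7 + (21 - 9.1)²/9.1 + (18 - 23.5)²/23.5 + (46 - 53.2)²/53.2
   = 0.017 + 0.133 + 15.562 + 1.287 + 0.974
   = 17.97
p-value = 0.0012

Since p-value < α = 0.1, we reject H₀.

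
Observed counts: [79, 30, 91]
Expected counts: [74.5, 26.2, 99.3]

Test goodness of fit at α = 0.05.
Chi-square goodness of fit test:
H₀: observed counts match expected distribution
H₁: observed counts differ from expected distribution
df = k - 1 = 2
χ² = Σ(O - E)²/E
   = (79 - 74.5)²/74.5 + (30 - 26.2)²/26.2 + (91 - 99.3)²/99.3
   = 0.272 + 0.551 + 0.694
   = 1.52
p-value = 0.4684

Since p-value > α = 0.05, we fail to reject H₀.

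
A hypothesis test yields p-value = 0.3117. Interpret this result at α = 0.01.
Since p = 0.3117 > α = 0.01, fail to reject H₀.
There is insufficient evidence to reject the null hypothesis; the result is not statistically significant at the 0.01 level.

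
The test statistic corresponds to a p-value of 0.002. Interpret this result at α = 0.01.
Since p = 0.002 < α = 0.01, reject H₀.
There is sufficient evidence to reject the null hypothesis; the result is statistically significant at the 0.01 level.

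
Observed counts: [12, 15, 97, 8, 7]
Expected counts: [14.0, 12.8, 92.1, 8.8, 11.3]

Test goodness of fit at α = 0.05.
Chi-square goodness of fit test:
H₀: observed counts match expected distribution
H₁: observed counts differ from expected distribution
df = k - 1 = 4
χ² = Σ(O - E)²/E
   = (12 - 14.0)²/14.0 + (15 - 12.8)²/12.8 + (97 - 92.1)²/92.1 + (8 - 8.8)²/8.8 + (7 - 11.3)²/11.3
   = 0.286 + 0.378 + 0.261 + 0.073 + 1.636
   = 2.63
p-value = 0.6209

Since p-value > α = 0.05, we fail to reject H₀.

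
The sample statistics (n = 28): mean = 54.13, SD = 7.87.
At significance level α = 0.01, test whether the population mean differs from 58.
One-sample t-test:
H₀: μ = 58
H₁: μ ≠ 58
df = n - 1 = 27
t = (x̄ - μ₀) / (s/√n) = (54.13 - 58) / (7.87/√28) = -2.602
p-value = 0.0149

Since p-value > α = 0.01, we fail to reject H₀.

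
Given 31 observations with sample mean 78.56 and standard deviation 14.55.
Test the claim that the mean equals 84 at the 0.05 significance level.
One-sample t-test:
H₀: μ = 84
H₁: μ ≠ 84
df = n - 1 = 30
t = (x̄ - μ₀) / (s/√n) = (78.56 - 84) / (14.55/√31) = -2.082
p-value = 0.0460

Since p-value < α = 0.05, we reject H₀.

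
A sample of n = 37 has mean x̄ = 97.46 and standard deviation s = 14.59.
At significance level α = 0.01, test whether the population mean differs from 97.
One-sample t-test:
H₀: μ = 97
H₁: μ ≠ 97
df = n - 1 = 36
t = (x̄ - μ₀) / (s/√n) = (97.46 - 97) / (14.59/√37) = 0.192
p-value = 0.8490

Since p-value > α = 0.01, we fail to reject H₀.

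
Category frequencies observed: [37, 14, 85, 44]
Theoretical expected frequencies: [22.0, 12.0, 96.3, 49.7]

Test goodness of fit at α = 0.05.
Chi-square goodness of fit test:
H₀: observed counts match expected distribution
H₁: observed counts differ from expected distribution
df = k - 1 = 3
χ² = Σ(O - E)²/E
   = (37 - 22.0)²/22.0 + (14 - 12.0)²/12.0 + (85 - 96.3)²/96.3 + (44 - 49.7)²/49.7
   = 10.227 + 0.333 + 1.326 + 0.654
   = 12.54
p-value = 0.0057

Since p-value < α = 0.05, we reject H₀.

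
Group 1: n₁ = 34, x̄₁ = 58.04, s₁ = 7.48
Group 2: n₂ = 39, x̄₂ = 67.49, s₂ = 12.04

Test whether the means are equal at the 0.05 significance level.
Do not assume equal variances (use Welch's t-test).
Welch's two-sample t-test:
H₀: μ₁ = μ₂
H₁: μ₁ ≠ μ₂
s₁²/n₁ = 7.48²/34 = 1.6456,  s₂²/n₂ = 12.04²/39 = 3.7170
SE = √(s₁²/n₁ + s₂²/n₂) = √(1.6456 + 3.7170) = 2.3157
df (Welch-Satterthwaite) = (s₁²/n₁ + s₂²/n₂)² / [(s₁²/n₁)²/(n₁-1) + (s₂²/n₂)²/(n₂-1)] ≈ 64.53
t = (x̄₁ - x̄₂) / SE = (58.04 - 67.49) / 2.3157 = -9.45 / 2.3157 = -4.081
p-value = 0.0001

Since p-value < α = 0.05, we reject H₀.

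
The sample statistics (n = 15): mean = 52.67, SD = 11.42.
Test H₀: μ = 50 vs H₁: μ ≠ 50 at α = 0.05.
One-sample t-test:
H₀: μ = 50
H₁: μ ≠ 50
df = n - 1 = 14
t = (x̄ - μ₀) / (s/√n) = (52.67 - 50) / (11.42/√15) = 0.906
p-value = 0.3805

Since p-value > α = 0.05, we fail to reject H₀.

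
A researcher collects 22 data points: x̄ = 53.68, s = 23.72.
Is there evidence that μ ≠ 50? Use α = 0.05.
One-sample t-test:
H₀: μ = 50
H₁: μ ≠ 50
df = n - 1 = 21
t = (x̄ - μ₀) / (s/√n) = (53.68 - 50) / (23.72/√22) = 0.728
p-value = 0.4748

Since p-value > α = 0.05, we fail to reject H₀.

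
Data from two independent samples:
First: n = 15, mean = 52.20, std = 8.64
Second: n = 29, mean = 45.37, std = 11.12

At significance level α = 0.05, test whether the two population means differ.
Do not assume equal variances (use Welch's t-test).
Welch's two-sample t-test:
H₀: μ₁ = μ₂
H₁: μ₁ ≠ μ₂
s₁²/n₁ = 8.64²/15 = 4.9766,  s₂²/n₂ = 11.12²/29 = 4.2639
SE = √(s₁²/n₁ + s₂²/n₂) = √(4.9766 + 4.2639) = 3.0398
df (Welch-Satterthwaite) = (s₁²/n₁ + s₂²/n₂)² / [(s₁²/n₁)²/(n₁-1) + (s₂²/n₂)²/(n₂-1)] ≈ 35.31
t = (x̄₁ - x̄₂) / SE = (52.20 - 45.37) / 3.0398 = 6.83 / 3.0398 = 2.247
p-value = 0.0310

Since p-value < α = 0.05, we reject H₀.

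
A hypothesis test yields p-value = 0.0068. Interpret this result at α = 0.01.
Since p = 0.0068 < α = 0.01, reject H₀.
There is sufficient evidence to reject the null hypothesis; the result is statistically significant at the 0.01 level.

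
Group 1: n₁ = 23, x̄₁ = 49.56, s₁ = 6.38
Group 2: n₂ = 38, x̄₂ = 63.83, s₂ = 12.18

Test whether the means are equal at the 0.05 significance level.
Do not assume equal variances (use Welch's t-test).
Welch's two-sample t-test:
H₀: μ₁ = μ₂
H₁: μ₁ ≠ μ₂
s₁²/n₁ = 6.38²/23 = 1.7698,  s₂²/n₂ = 12.18²/38 = 3.9040
SE = √(s₁²/n₁ + s₂²/n₂) = √(1.7698 + 3.9040) = 2.3820
df (Welch-Satterthwaite) = (s₁²/n₁ + s₂²/n₂)² / [(s₁²/n₁)²/(n₁-1) + (s₂²/n₂)²/(n₂-1)] ≈ 58.08
t = (x̄₁ - x̄₂) / SE = (49.56 - 63.83) / 2.3820 = -14.27 / 2.3820 = -5.991
p-value < 0.0001

Since p-value < α = 0.05, we reject H₀.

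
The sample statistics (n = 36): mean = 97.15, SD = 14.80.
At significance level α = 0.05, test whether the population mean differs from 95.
One-sample t-test:
H₀: μ = 95
H₁: μ ≠ 95
df = n - 1 = 35
t = (x̄ - μ₀) / (s/√n) = (97.15 - 95) / (14.80/√36) = 0.872
p-value = 0.3894

Since p-value > α = 0.05, we fail to reject H₀.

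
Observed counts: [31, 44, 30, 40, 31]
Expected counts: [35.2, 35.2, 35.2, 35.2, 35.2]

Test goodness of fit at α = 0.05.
Chi-square goodness of fit test:
H₀: observed counts match expected distribution
H₁: observed counts differ from expected distribution
df = k - 1 = 4
χ² = Σ(O - E)²/E
   = (31 - 35.2)²/35.2 + (44 - 35.2)²/35.2 + (30 - 35.2)²/35.2 + (40 - 35.2)²/35.2 + (31 - 35.2)²/35.2
   = 0.501 + 2.200 + 0.768 + 0.655 + 0.501
   = 4.62
p-value = 0.3280

Since p-value > α = 0.05, we fail to reject H₀.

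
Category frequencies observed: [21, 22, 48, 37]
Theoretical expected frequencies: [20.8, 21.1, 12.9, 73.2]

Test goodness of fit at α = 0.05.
Chi-square goodness of fit test:
H₀: observed counts match expected distribution
H₁: observed counts differ from expected distribution
df = k - 1 = 3
χ² = Σ(O - E)²/E
   = (21 - 20.8)²/20.8 + (22 - 21.1)²/21.1 + (48 - 12.9)²/12.9 + (37 - 73.2)²/73.2
   = 0.002 + 0.038 + 95.505 + 17.902
   = 113.45
p-value < 0.0001

Since p-value < α = 0.05, we reject H₀.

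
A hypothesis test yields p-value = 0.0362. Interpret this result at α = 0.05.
Since p = 0.0362 < α = 0.05, reject H₀.
There is sufficient evidence to reject the null hypothesis; the result is statistically significant at the 0.05 level.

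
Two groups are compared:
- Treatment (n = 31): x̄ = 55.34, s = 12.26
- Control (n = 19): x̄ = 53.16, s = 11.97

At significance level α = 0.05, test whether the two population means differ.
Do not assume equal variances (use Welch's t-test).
Welch's two-sample t-test:
H₀: μ₁ = μ₂
H₁: μ₁ ≠ μ₂
s₁²/n₁ = 12.26²/31 = 4.8486,  s₂²/n₂ = 11.97²/19 = 7.5411
SE = √(s₁²/n₁ + s₂²/n₂) = √(4.8486 + 7.5411) = 3.5199
df (Welch-Satterthwaite) = (s₁²/n₁ + s₂²/n₂)² / [(s₁²/n₁)²/(n₁-1) + (s₂²/n₂)²/(n₂-1)] ≈ 38.93
t = (x̄₁ - x̄₂) / SE = (55.34 - 53.16) / 3.5199 = 2.18 / 3.5199 = 0.619
p-value = 0.5393

Since p-value > α = 0.05, we fail to reject H₀.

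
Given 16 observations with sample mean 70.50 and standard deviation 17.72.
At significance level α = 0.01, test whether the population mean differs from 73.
One-sample t-test:
H₀: μ = 73
H₁: μ ≠ 73
df = n - 1 = 15
t = (x̄ - μ₀) / (s/√n) = (70.50 - 73) / (17.72/√16) = -0.564
p-value = 0.5809

Since p-value > α = 0.01, we fail to reject H₀.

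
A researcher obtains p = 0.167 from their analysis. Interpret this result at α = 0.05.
Since p = 0.167 > α = 0.05, fail to reject H₀.
There is insufficient evidence to reject the null hypothesis; the result is not statistically significant at the 0.05 level.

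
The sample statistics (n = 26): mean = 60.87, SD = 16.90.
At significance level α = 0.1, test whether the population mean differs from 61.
One-sample t-test:
H₀: μ = 61
H₁: μ ≠ 61
df = n - 1 = 25
t = (x̄ - μ₀) / (s/√n) = (60.87 - 61) / (16.90/√26) = -0.039
p-value = 0.9690

Since p-value > α = 0.1, we fail to reject H₀.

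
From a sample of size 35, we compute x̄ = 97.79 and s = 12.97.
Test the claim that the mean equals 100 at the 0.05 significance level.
One-sample t-test:
H₀: μ = 100
H₁: μ ≠ 100
df = n - 1 = 34
t = (x̄ - μ₀) / (s/√n) = (97.79 - 100) / (12.97/√35) = -1.008
p-value = 0.3205

Since p-value > α = 0.05, we fail to reject H₀.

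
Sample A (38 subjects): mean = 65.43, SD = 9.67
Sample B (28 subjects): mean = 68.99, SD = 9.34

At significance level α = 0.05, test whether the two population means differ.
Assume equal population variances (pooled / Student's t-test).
Student's two-sample t-test (equal variances):
H₀: μ₁ = μ₂
H₁: μ₁ ≠ μ₂
df = n₁ + n₂ - 2 = 64
Pooled variance s_p² = [(n₁-1)s₁² + (n₂-1)s₂²] / (n₁ + n₂ - 2) = [(37)(9.67²) + (27)(9.34²)] / 64 = 90.8624
SE = √(s_p²(1/n₁ + 1/n₂)) = √(90.8624 × (1/38 + 1/28)) = 2.3741
t = (x̄₁ - x̄₂) / SE = (65.43 - 68.99) / 2.3741 = -3.56 / 2.3741 = -1.500
p-value = 0.1387

Since p-value > α = 0.05, we fail to reject H₀.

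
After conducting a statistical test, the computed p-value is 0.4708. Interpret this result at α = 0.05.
Since p = 0.4708 > α = 0.05, fail to reject H₀.
There is insufficient evidence to reject the null hypothesis; the result is not statistically significant at the 0.05 level.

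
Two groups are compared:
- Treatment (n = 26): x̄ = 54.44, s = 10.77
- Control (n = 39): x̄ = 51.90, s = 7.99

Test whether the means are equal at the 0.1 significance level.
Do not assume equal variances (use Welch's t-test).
Welch's two-sample t-test:
H₀: μ₁ = μ₂
H₁: μ₁ ≠ μ₂
s₁²/n₁ = 10.77²/26 = 4.4613,  s₂²/n₂ = 7.99²/39 = 1.6369
SE = √(s₁²/n₁ + s₂²/n₂) = √(4.4613 + 1.6369) = 2.4695
df (Welch-Satterthwaite) = (s₁²/n₁ + s₂²/n₂)² / [(s₁²/n₁)²/(n₁-1) + (s₂²/n₂)²/(n₂-1)] ≈ 42.91
t = (x̄₁ - x̄₂) / SE = (54.44 - 51.90) / 2.4695 = 2.54 / 2.4695 = 1.029
p-value = 0.3094

Since p-value > α = 0.1, we fail to reject H₀.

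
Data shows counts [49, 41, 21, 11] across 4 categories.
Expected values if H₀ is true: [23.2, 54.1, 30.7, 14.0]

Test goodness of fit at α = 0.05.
Chi-square goodness of fit test:
H₀: observed counts match expected distribution
H₁: observed counts differ from expected distribution
df = k - 1 = 3
χ² = Σ(O - E)²/E
   = (49 - 23.2)²/23.2 + (41 - 54.1)²/54.1 + (21 - 30.7)²/30.7 + (11 - 14.0)²/14.0
   = 28.691 + 3.172 + 3.065 + 0.643
   = 35.57
p-value < 0.0001

Since p-value < α = 0.05, we reject H₀.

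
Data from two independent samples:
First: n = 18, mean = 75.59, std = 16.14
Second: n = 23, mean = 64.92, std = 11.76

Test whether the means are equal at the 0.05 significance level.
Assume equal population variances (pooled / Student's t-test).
Student's two-sample t-test (equal variances):
H₀: μ₁ = μ₂
H₁: μ₁ ≠ μ₂
df = n₁ + n₂ - 2 = 39
Pooled variance s_p² = [(n₁-1)s₁² + (n₂-1)s₂²] / (n₁ + n₂ - 2) = [(17)(16.14²) + (22)(11.76²)] / 39 = 191.5651
SE = √(s_p²(1/n₁ + 1/n₂)) = √(191.5651 × (1/18 + 1/23)) = 4.3556
t = (x̄₁ - x̄₂) / SE = (75.59 - 64.92) / 4.3556 = 10.67 / 4.3556 = 2.450
p-value = 0.0189

Since p-value < α = 0.05, we reject H₀.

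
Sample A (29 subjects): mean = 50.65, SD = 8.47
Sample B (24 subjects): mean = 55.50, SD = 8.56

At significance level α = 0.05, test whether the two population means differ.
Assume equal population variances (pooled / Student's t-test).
Student's two-sample t-test (equal variances):
H₀: μ₁ = μ₂
H₁: μ₁ ≠ μ₂
df = n₁ + n₂ - 2 = 51
Pooled variance s_p² = [(n₁-1)s₁² + (n₂-1)s₂²] / (n₁ + n₂ - 2) = [(28)(8.47²) + (23)(8.56²)] / 51 = 72.4321
SE = √(s_p²(1/n₁ + 1/n₂)) = √(72.4321 × (1/29 + 1/24)) = 2.3485
t = (x̄₁ - x̄₂) / SE = (50.65 - 55.50) / 2.3485 = -4.85 / 2.3485 = -2.065
p-value = 0.0440

Since p-value < α = 0.05, we reject H₀.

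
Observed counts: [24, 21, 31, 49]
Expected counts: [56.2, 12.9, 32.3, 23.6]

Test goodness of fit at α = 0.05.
Chi-square goodness of fit test:
H₀: observed counts match expected distribution
H₁: observed counts differ from expected distribution
df = k - 1 = 3
χ² = Σ(O - E)²/E
   = (24 - 56.2)²/56.2 + (21 - 12.9)²/12.9 + (31 - 32.3)²/32.3 + (49 - 23.6)²/23.6
   = 18.449 + 5.086 + 0.052 + 27.337
   = 50.92
p-value < 0.0001

Since p-value < α = 0.05, we reject H₀.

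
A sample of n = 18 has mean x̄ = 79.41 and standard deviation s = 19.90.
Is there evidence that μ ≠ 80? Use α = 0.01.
One-sample t-test:
H₀: μ = 80
H₁: μ ≠ 80
df = n - 1 = 17
t = (x̄ - μ₀) / (s/√n) = (79.41 - 80) / (19.90/√18) = -0.126
p-value = 0.9014

Since p-value > α = 0.01, we fail to reject H₀.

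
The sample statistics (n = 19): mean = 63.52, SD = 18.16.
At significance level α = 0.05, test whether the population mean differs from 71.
One-sample t-test:
H₀: μ = 71
H₁: μ ≠ 71
df = n - 1 = 18
t = (x̄ - μ₀) / (s/√n) = (63.52 - 71) / (18.16/√19) = -1.795
p-value = 0.0894

Since p-value > α = 0.05, we fail to reject H₀.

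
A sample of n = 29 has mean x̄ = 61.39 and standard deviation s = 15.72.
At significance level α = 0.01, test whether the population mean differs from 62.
One-sample t-test:
H₀: μ = 62
H₁: μ ≠ 62
df = n - 1 = 28
t = (x̄ - μ₀) / (s/√n) = (61.39 - 62) / (15.72/√29) = -0.209
p-value = 0.8360

Since p-value > α = 0.01, we fail to reject H₀.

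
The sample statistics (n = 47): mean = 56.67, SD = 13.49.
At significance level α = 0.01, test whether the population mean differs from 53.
One-sample t-test:
H₀: μ = 53
H₁: μ ≠ 53
df = n - 1 = 46
t = (x̄ - μ₀) / (s/√n) = (56.67 - 53) / (13.49/√47) = 1.865
p-value = 0.0686

Since p-value > α = 0.01, we fail to reject H₀.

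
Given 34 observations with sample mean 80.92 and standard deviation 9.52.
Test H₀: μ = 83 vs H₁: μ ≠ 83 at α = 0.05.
One-sample t-test:
H₀: μ = 83
H₁: μ ≠ 83
df = n - 1 = 33
t = (x̄ - μ₀) / (s/√n) = (80.92 - 83) / (9.52/√34) = -1.274
p-value = 0.2116

Since p-value > α = 0.05, we fail to reject H₀.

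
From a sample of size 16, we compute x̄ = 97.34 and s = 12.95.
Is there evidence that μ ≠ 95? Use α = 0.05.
One-sample t-test:
H₀: μ = 95
H₁: μ ≠ 95
df = n - 1 = 15
t = (x̄ - μ₀) / (s/√n) = (97.34 - 95) / (12.95/√16) = 0.723
p-value = 0.4809

Since p-value > α = 0.05, we fail to reject H₀.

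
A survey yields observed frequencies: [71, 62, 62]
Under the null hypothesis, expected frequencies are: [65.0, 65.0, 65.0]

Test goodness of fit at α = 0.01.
Chi-square goodness of fit test:
H₀: observed counts match expected distribution
H₁: observed counts differ from expected distribution
df = k - 1 = 2
χ² = Σ(O - E)²/E
   = (71 - 65.0)²/65.0 + (62 - 65.0)²/65.0 + (62 - 65.0)²/65.0
   = 0.554 + 0.138 + 0.138
   = 0.83
p-value = 0.6601

Since p-value > α = 0.01, we fail to reject H₀.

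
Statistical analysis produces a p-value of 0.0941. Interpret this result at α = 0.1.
Since p = 0.0941 < α = 0.1, reject H₀.
There is sufficient evidence to reject the null hypothesis; the result is statistically significant at the 0.1 level.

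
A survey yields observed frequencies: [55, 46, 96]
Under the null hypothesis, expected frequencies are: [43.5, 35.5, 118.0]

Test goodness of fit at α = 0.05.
Chi-square goodness of fit test:
H₀: observed counts match expected distribution
H₁: observed counts differ from expected distribution
df = k - 1 = 2
χ² = Σ(O - E)²/E
   = (55 - 43.5)²/43.5 + (46 - 35.5)²/35.5 + (96 - 118.0)²/118.0
   = 3.040 + 3.106 + 4.102
   = 10.25
p-value = 0.0060

Since p-value < α = 0.05, we reject H₀.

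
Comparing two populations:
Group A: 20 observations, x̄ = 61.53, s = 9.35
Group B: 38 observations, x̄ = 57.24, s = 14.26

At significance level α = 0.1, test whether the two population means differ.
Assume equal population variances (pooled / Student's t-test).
Student's two-sample t-test (equal variances):
H₀: μ₁ = μ₂
H₁: μ₁ ≠ μ₂
df = n₁ + n₂ - 2 = 56
Pooled variance s_p² = [(n₁-1)s₁² + (n₂-1)s₂²] / (n₁ + n₂ - 2) = [(19)(9.35²) + (37)(14.26²)] / 56 = 164.0159
SE = √(s_p²(1/n₁ + 1/n₂)) = √(164.0159 × (1/20 + 1/38)) = 3.5379
t = (x̄₁ - x̄₂) / SE = (61.53 - 57.24) / 3.5379 = 4.29 / 3.5379 = 1.213
p-value = 0.2304

Since p-value > α = 0.1, we fail to reject H₀.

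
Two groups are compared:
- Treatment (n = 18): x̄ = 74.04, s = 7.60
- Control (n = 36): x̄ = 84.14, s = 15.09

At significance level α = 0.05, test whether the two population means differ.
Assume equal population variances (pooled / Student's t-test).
Student's two-sample t-test (equal variances):
H₀: μ₁ = μ₂
H₁: μ₁ ≠ μ₂
df = n₁ + n₂ - 2 = 52
Pooled variance s_p² = [(n₁-1)s₁² + (n₂-1)s₂²] / (n₁ + n₂ - 2) = [(17)(7.60²) + (35)(15.09²)] / 52 = 172.1481
SE = √(s_p²(1/n₁ + 1/n₂)) = √(172.1481 × (1/18 + 1/36)) = 3.7876
t = (x̄₁ - x̄₂) / SE = (74.04 - 84.14) / 3.7876 = -10.10 / 3.7876 = -2.667
p-value = 0.0102

Since p-value < α = 0.05, we reject H₀.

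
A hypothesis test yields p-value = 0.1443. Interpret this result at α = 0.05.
Since p = 0.1443 > α = 0.05, fail to reject H₀.
There is insufficient evidence to reject the null hypothesis; the result is not statistically significant at the 0.05 level.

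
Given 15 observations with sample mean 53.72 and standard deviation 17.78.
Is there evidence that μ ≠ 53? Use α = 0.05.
One-sample t-test:
H₀: μ = 53
H₁: μ ≠ 53
df = n - 1 = 14
t = (x̄ - μ₀) / (s/√n) = (53.72 - 53) / (17.78/√15) = 0.157
p-value = 0.8776

Since p-value > α = 0.05, we fail to reject H₀.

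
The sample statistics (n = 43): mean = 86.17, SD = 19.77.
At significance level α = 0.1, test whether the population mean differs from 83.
One-sample t-test:
H₀: μ = 83
H₁: μ ≠ 83
df = n - 1 = 42
t = (x̄ - μ₀) / (s/√n) = (86.17 - 83) / (19.77/√43) = 1.051
p-value = 0.2991

Since p-value > α = 0.1, we fail to reject H₀.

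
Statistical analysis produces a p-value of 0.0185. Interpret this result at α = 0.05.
Since p = 0.0185 < α = 0.05, reject H₀.
There is sufficient evidence to reject the null hypothesis; the result is statistically significant at the 0.05 level.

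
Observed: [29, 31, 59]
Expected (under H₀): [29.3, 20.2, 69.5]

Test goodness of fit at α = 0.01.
Chi-square goodness of fit test:
H₀: observed counts match expected distribution
H₁: observed counts differ from expected distribution
df = k - 1 = 2
χ² = Σ(O - E)²/E
   = (29 - 29.3)²/29.3 + (31 - 20.2)²/20.2 + (59 - 69.5)²/69.5
   = 0.003 + 5.774 + 1.586
   = 7.36
p-value = 0.0252

Since p-value > α = 0.01, we fail to reject H₀.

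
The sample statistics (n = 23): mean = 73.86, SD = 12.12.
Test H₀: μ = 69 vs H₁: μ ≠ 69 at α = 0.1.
One-sample t-test:
H₀: μ = 69
H₁: μ ≠ 69
df = n - 1 = 22
t = (x̄ - μ₀) / (s/√n) = (73.86 - 69) / (12.12/√23) = 1.923
p-value = 0.0675

Since p-value < α = 0.1, we reject H₀.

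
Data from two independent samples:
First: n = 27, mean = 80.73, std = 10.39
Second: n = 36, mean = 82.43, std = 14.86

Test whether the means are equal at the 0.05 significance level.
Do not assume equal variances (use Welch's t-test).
Welch's two-sample t-test:
H₀: μ₁ = μ₂
H₁: μ₁ ≠ μ₂
s₁²/n₁ = 10.39²/27 = 3.9982,  s₂²/n₂ = 14.86²/36 = 6.1339
SE = √(s₁²/n₁ + s₂²/n₂) = √(3.9982 + 6.1339) = 3.1831
df (Welch-Satterthwaite) = (s₁²/n₁ + s₂²/n₂)² / [(s₁²/n₁)²/(n₁-1) + (s₂²/n₂)²/(n₂-1)] ≈ 60.75
t = (x̄₁ - x̄₂) / SE = (80.73 - 82.43) / 3.1831 = -1.70 / 3.1831 = -0.534
p-value = 0.5952

Since p-value > α = 0.05, we fail to reject H₀.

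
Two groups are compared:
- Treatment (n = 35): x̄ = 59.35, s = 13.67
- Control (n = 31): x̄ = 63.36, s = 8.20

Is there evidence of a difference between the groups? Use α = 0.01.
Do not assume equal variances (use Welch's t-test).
Welch's two-sample t-test:
H₀: μ₁ = μ₂
H₁: μ₁ ≠ μ₂
s₁²/n₁ = 13.67²/35 = 5.3391,  s₂²/n₂ = 8.20²/31 = 2.1690
SE = √(s₁²/n₁ + s₂²/n₂) = √(5.3391 + 2.1690) = 2.7401
df (Welch-Satterthwaite) = (s₁²/n₁ + s₂²/n₂)² / [(s₁²/n₁)²/(n₁-1) + (s₂²/n₂)²/(n₂-1)] ≈ 56.64
t = (x̄₁ - x̄₂) / SE = (59.35 - 63.36) / 2.7401 = -4.01 / 2.7401 = -1.463
p-value = 0.1489

Since p-value > α = 0.01, we fail to reject H₀.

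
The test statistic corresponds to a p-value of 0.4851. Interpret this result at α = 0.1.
Since p = 0.4851 > α = 0.1, fail to reject H₀.
There is insufficient evidence to reject the null hypothesis; the result is not statistically significant at the 0.1 level.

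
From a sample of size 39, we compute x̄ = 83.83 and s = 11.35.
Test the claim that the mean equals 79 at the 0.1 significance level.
One-sample t-test:
H₀: μ = 79
H₁: μ ≠ 79
df = n - 1 = 38
t = (x̄ - μ₀) / (s/√n) = (83.83 - 79) / (11.35/√39) = 2.658
p-value = 0.0114

Since p-value < α = 0.1, we reject H₀.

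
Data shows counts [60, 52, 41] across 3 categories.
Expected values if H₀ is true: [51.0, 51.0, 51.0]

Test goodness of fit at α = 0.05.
Chi-square goodness of fit test:
H₀: observed counts match expected distribution
H₁: observed counts differ from expected distribution
df = k - 1 = 2
χ² = Σ(O - E)²/E
   = (60 - 51.0)²/51.0 + (52 - 51.0)²/51.0 + (41 - 51.0)²/51.0
   = 1.588 + 0.020 + 1.961
   = 3.57
p-value = 0.1679

Since p-value > α = 0.05, we fail to reject H₀.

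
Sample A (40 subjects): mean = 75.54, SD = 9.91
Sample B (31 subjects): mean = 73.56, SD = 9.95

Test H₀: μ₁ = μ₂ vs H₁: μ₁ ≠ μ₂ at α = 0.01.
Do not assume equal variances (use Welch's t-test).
Welch's two-sample t-test:
H₀: μ₁ = μ₂
H₁: μ₁ ≠ μ₂
s₁²/n₁ = 9.91²/40 = 2.4552,  s₂²/n₂ = 9.95²/31 = 3.1936
SE = √(s₁²/n₁ + s₂²/n₂) = √(2.4552 + 3.1936) = 2.3767
df (Welch-Satterthwaite) = (s₁²/n₁ + s₂²/n₂)² / [(s₁²/n₁)²/(n₁-1) + (s₂²/n₂)²/(n₂-1)] ≈ 64.52
t = (x̄₁ - x̄₂) / SE = (75.54 - 73.56) / 2.3767 = 1.98 / 2.3767 = 0.833
p-value = 0.4079

Since p-value > α = 0.01, we fail to reject H₀.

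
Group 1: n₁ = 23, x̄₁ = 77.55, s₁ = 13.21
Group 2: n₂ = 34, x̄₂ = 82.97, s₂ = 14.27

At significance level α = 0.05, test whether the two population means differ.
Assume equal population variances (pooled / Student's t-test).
Student's two-sample t-test (equal variances):
H₀: μ₁ = μ₂
H₁: μ₁ ≠ μ₂
df = n₁ + n₂ - 2 = 55
Pooled variance s_p² = [(n₁-1)s₁² + (n₂-1)s₂²] / (n₁ + n₂ - 2) = [(22)(13.21²) + (33)(14.27²)] / 55 = 191.9814
SE = √(s_p²(1/n₁ + 1/n₂)) = √(191.9814 × (1/23 + 1/34)) = 3.7408
t = (x̄₁ - x̄₂) / SE = (77.55 - 82.97) / 3.7408 = -5.42 / 3.7408 = -1.449
p-value = 0.1530

Since p-value > α = 0.05, we fail to reject H₀.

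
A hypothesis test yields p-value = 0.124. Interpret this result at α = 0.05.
Since p = 0.124 > α = 0.05, fail to reject H₀.
There is insufficient evidence to reject the null hypothesis; the result is not statistically significant at the 0.05 level.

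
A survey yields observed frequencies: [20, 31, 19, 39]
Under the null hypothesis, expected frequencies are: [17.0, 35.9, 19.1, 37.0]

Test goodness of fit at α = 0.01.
Chi-square goodness of fit test:
H₀: observed counts match expected distribution
H₁: observed counts differ from expected distribution
df = k - 1 = 3
χ² = Σ(O - E)²/E
   = (20 - 17.0)²/17.0 + (31 - 35.9)²/35.9 + (19 - 19.1)²/19.1 + (39 - 37.0)²/37.0
   = 0.529 + 0.669 + 0.001 + 0.108
   = 1.31
p-value = 0.7275

Since p-value > α = 0.01, we fail to reject H₀.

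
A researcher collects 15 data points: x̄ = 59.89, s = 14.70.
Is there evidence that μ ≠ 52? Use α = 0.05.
One-sample t-test:
H₀: μ = 52
H₁: μ ≠ 52
df = n - 1 = 14
t = (x̄ - μ₀) / (s/√n) = (59.89 - 52) / (14.70/√15) = 2.079
p-value = 0.0565

Since p-value > α = 0.05, we fail to reject H₀.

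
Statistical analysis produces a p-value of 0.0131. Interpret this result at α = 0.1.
Since p = 0.0131 < α = 0.1, reject H₀.
There is sufficient evidence to reject the null hypothesis; the result is statistically significant at the 0.1 level.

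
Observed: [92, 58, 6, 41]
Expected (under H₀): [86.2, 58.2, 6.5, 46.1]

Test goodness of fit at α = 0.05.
Chi-square goodness of fit test:
H₀: observed counts match expected distribution
H₁: observed counts differ from expected distribution
df = k - 1 = 3
χ² = Σ(O - E)²/E
   = (92 - 86.2)²/86.2 + (58 - 58.2)²/58.2 + (6 - 6.5)²/6.5 + (41 - 46.1)²/46.1
   = 0.390 + 0.001 + 0.038 + 0.564
   = 0.99
p-value = 0.8028

Since p-value > α = 0.05, we fail to reject H₀.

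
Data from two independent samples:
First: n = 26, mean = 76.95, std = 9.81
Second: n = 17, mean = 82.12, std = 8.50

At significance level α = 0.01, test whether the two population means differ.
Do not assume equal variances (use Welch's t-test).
Welch's two-sample t-test:
H₀: μ₁ = μ₂
H₁: μ₁ ≠ μ₂
s₁²/n₁ = 9.81²/26 = 3.7014,  s₂²/n₂ = 8.50²/17 = 4.2500
SE = √(s₁²/n₁ + s₂²/n₂) = √(3.7014 + 4.2500) = 2.8198
df (Welch-Satterthwaite) = (s₁²/n₁ + s₂²/n₂)² / [(s₁²/n₁)²/(n₁-1) + (s₂²/n₂)²/(n₂-1)] ≈ 37.70
t = (x̄₁ - x̄₂) / SE = (76.95 - 82.12) / 2.8198 = -5.17 / 2.8198 = -1.833
p-value = 0.0746

Since p-value > α = 0.01, we fail to reject H₀.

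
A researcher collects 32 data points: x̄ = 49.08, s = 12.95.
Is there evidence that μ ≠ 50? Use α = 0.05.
One-sample t-test:
H₀: μ = 50
H₁: μ ≠ 50
df = n - 1 = 31
t = (x̄ - μ₀) / (s/√n) = (49.08 - 50) / (12.95/√32) = -0.402
p-value = 0.6905

Since p-value > α = 0.05, we fail to reject H₀.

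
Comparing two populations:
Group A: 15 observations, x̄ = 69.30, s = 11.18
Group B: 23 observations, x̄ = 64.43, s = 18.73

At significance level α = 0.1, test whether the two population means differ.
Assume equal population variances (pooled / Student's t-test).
Student's two-sample t-test (equal variances):
H₀: μ₁ = μ₂
H₁: μ₁ ≠ μ₂
df = n₁ + n₂ - 2 = 36
Pooled variance s_p² = [(n₁-1)s₁² + (n₂-1)s₂²] / (n₁ + n₂ - 2) = [(14)(11.18²) + (22)(18.73²)] / 36 = 262.9938
SE = √(s_p²(1/n₁ + 1/n₂)) = √(262.9938 × (1/15 + 1/23)) = 5.3821
t = (x̄₁ - x̄₂) / SE = (69.30 - 64.43) / 5.3821 = 4.87 / 5.3821 = 0.905
p-value = 0.3716

Since p-value > α = 0.1, we fail to reject H₀.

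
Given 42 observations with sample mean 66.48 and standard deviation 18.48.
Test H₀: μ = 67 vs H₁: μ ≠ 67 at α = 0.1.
One-sample t-test:
H₀: μ = 67
H₁: μ ≠ 67
df = n - 1 = 41
t = (x̄ - μ₀) / (s/√n) = (66.48 - 67) / (18.48/√42) = -0.182
p-value = 0.8562

Since p-value > α = 0.1, we fail to reject H₀.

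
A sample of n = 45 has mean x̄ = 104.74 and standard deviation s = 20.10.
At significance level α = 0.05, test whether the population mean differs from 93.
One-sample t-test:
H₀: μ = 93
H₁: μ ≠ 93
df = n - 1 = 44
t = (x̄ - μ₀) / (s/√n) = (104.74 - 93) / (20.10/√45) = 3.918
p-value = 0.0003

Since p-value < α = 0.05, we reject H₀.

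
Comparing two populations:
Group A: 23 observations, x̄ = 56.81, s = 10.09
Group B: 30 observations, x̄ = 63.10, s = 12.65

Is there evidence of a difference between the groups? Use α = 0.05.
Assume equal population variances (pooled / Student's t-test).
Student's two-sample t-test (equal variances):
H₀: μ₁ = μ₂
H₁: μ₁ ≠ μ₂
df = n₁ + n₂ - 2 = 51
Pooled variance s_p² = [(n₁-1)s₁² + (n₂-1)s₂²] / (n₁ + n₂ - 2) = [(22)(10.09²) + (29)(12.65²)] / 51 = 134.9104
SE = √(s_p²(1/n₁ + 1/n₂)) = √(134.9104 × (1/23 + 1/30)) = 3.2191
t = (x̄₁ - x̄₂) / SE = (56.81 - 63.10) / 3.2191 = -6.29 / 3.2191 = -1.954
p-value = 0.0562

Since p-value > α = 0.05, we fail to reject H₀.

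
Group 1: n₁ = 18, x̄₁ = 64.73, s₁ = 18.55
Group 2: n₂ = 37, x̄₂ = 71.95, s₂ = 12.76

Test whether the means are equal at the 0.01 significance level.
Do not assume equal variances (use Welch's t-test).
Welch's two-sample t-test:
H₀: μ₁ = μ₂
H₁: μ₁ ≠ μ₂
s₁²/n₁ = 18.55²/18 = 19.1168,  s₂²/n₂ = 12.76²/37 = 4.4005
SE = √(s₁²/n₁ + s₂²/n₂) = √(19.1168 + 4.4005) = 4.8495
df (Welch-Satterthwaite) = (s₁²/n₁ + s₂²/n₂)² / [(s₁²/n₁)²/(n₁-1) + (s₂²/n₂)²/(n₂-1)] ≈ 25.10
t = (x̄₁ - x̄₂) / SE = (64.73 - 71.95) / 4.8495 = -7.22 / 4.8495 = -1.489
p-value = 0.1490

Since p-value > α = 0.01, we fail to reject H₀.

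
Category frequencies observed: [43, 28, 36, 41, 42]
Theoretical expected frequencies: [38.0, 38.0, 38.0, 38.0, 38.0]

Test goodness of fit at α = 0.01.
Chi-square goodness of fit test:
H₀: observed counts match expected distribution
H₁: observed counts differ from expected distribution
df = k - 1 = 4
χ² = Σ(O - E)²/E
   = (43 - 38.0)²/38.0 + (28 - 38.0)²/38.0 + (36 - 38.0)²/38.0 + (41 - 38.0)²/38.0 + (42 - 38.0)²/38.0
   = 0.658 + 2.632 + 0.105 + 0.237 + 0.421
   = 4.05
p-value = 0.3989

Since p-value > α = 0.01, we fail to reject H₀.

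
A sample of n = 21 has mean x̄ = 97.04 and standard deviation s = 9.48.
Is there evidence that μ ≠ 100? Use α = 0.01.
One-sample t-test:
H₀: μ = 100
H₁: μ ≠ 100
df = n - 1 = 20
t = (x̄ - μ₀) / (s/√n) = (97.04 - 100) / (9.48/√21) = -1.431
p-value = 0.1679

Since p-value > α = 0.01, we fail to reject H₀.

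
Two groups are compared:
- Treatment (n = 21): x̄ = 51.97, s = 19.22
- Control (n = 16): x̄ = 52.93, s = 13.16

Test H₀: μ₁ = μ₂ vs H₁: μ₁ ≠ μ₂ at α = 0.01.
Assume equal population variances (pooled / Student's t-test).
Student's two-sample t-test (equal variances):
H₀: μ₁ = μ₂
H₁: μ₁ ≠ μ₂
df = n₁ + n₂ - 2 = 35
Pooled variance s_p² = [(n₁-1)s₁² + (n₂-1)s₂²] / (n₁ + n₂ - 2) = [(20)(19.22²) + (15)(13.16²)] / 35 = 285.3129
SE = √(s_p²(1/n₁ + 1/n₂)) = √(285.3129 × (1/21 + 1/16)) = 5.6052
t = (x̄₁ - x̄₂) / SE = (51.97 - 52.93) / 5.6052 = -0.96 / 5.6052 = -0.171
p-value = 0.8650

Since p-value > α = 0.01, we fail to reject H₀.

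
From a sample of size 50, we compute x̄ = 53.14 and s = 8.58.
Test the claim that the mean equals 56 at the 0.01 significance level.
One-sample t-test:
H₀: μ = 56
H₁: μ ≠ 56
df = n - 1 = 49
t = (x̄ - μ₀) / (s/√n) = (53.14 - 56) / (8.58/√50) = -2.357
p-value = 0.0225

Since p-value > α = 0.01, we fail to reject H₀.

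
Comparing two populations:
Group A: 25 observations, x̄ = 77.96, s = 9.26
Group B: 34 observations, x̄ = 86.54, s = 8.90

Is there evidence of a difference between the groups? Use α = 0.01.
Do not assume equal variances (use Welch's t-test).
Welch's two-sample t-test:
H₀: μ₁ = μ₂
H₁: μ₁ ≠ μ₂
s₁²/n₁ = 9.26²/25 = 3.4299,  s₂²/n₂ = 8.90²/34 = 2.3297
SE = √(s₁²/n₁ + s₂²/n₂) = √(3.4299 + 2.3297) = 2.3999
df (Welch-Satterthwaite) = (s₁²/n₁ + s₂²/n₂)² / [(s₁²/n₁)²/(n₁-1) + (s₂²/n₂)²/(n₂-1)] ≈ 50.67
t = (x̄₁ - x̄₂) / SE = (77.96 - 86.54) / 2.3999 = -8.58 / 2.3999 = -3.575
p-value = 0.0008

Since p-value < α = 0.01, we reject H₀.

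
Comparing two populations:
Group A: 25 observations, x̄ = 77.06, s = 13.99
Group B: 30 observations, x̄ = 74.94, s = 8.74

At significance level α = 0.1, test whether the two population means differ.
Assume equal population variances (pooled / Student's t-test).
Student's two-sample t-test (equal variances):
H₀: μ₁ = μ₂
H₁: μ₁ ≠ μ₂
df = n₁ + n₂ - 2 = 53
Pooled variance s_p² = [(n₁-1)s₁² + (n₂-1)s₂²] / (n₁ + n₂ - 2) = [(24)(13.99²) + (29)(8.74²)] / 53 = 130.4250
SE = √(s_p²(1/n₁ + 1/n₂)) = √(130.4250 × (1/25 + 1/30)) = 3.0927
t = (x̄₁ - x̄₂) / SE = (77.06 - 74.94) / 3.0927 = 2.12 / 3.0927 = 0.685
p-value = 0.4960

Since p-value > α = 0.1, we fail to reject H₀.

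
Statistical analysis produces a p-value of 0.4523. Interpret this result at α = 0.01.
Since p = 0.4523 > α = 0.01, fail to reject H₀.
There is insufficient evidence to reject the null hypothesis; the result is not statistically significant at the 0.01 level.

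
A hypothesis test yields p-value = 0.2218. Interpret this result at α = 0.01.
Since p = 0.2218 > α = 0.01, fail to reject H₀.
There is insufficient evidence to reject the null hypothesis; the result is not statistically significant at the 0.01 level.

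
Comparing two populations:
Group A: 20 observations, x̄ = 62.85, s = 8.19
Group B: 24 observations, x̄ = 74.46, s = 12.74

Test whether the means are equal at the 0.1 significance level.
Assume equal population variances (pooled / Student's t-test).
Student's two-sample t-test (equal variances):
H₀: μ₁ = μ₂
H₁: μ₁ ≠ μ₂
df = n₁ + n₂ - 2 = 42
Pooled variance s_p² = [(n₁-1)s₁² + (n₂-1)s₂²] / (n₁ + n₂ - 2) = [(19)(8.19²) + (23)(12.74²)] / 42 = 119.2267
SE = √(s_p²(1/n₁ + 1/n₂)) = √(119.2267 × (1/20 + 1/24)) = 3.3059
t = (x̄₁ - x̄₂) / SE = (62.85 - 74.46) / 3.3059 = -11.61 / 3.3059 = -3.512
p-value = 0.0011

Since p-value < α = 0.1, we reject H₀.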